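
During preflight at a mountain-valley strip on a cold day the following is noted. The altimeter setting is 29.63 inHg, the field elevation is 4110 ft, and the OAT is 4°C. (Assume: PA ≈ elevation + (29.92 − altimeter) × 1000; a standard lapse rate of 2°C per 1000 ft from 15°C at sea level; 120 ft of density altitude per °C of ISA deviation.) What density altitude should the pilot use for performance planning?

4136 ft

Pressure altitude = 4110 + (29.92 − 29.63) × 1000 = 4110 + (+290) = 4400 ft.
ISA temperature at 4400 ft = 15 − 2 × (4400/1000) = 6.2°C.
ISA deviation = 4 − 6.2 = -2.2°C.
Density altitude = 4400 + 120 × (-2.2) = 4136 ft.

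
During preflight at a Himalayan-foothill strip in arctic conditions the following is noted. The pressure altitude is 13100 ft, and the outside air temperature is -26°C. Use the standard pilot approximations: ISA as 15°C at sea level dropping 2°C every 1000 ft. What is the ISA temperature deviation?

ISA-14.8°C

ISA temperature at 13100 ft = 15 − 2 × (13100/1000) = -11.2°C.
Deviation = OAT − ISA = -26 − (-11.2) = -14.8°C.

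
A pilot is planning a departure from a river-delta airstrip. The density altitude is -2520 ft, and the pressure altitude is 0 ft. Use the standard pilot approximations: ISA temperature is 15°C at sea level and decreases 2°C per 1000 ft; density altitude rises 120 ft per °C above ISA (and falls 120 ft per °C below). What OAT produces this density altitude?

-6°C

Density altitude − pressure altitude = -2520 − 0 = -2520 ft.
At 120 ft/°C that is an ISA deviation of -2520/120 = -21°C.
ISA temperature at 0 ft = 15 − 2 × (0/1000) = 15°C.
OAT = ISA + deviation = 15 + (-21) = -6°C.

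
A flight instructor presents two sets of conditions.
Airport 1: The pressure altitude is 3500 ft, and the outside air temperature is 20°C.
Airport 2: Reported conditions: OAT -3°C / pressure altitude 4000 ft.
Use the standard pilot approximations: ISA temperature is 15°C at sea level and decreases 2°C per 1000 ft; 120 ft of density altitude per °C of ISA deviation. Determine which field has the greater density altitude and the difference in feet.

Airport 1: ISA temp = 8°C, deviation +12°C, DA = 3500 + 120 × 12 = 4940 ft.
Airport 2: ISA temp = 7°C, deviation -10°C, DA = 4000 + 120 × (-10) = 2800 ft.
Airport 1 is higher by 4940 − 2800 = 2140 ft.

Airport 1 by 2140 ft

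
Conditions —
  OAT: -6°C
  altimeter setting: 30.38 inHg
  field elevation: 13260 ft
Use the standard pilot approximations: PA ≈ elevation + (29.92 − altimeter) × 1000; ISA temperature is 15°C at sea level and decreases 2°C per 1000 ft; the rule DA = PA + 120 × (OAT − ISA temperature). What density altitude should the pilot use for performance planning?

Pressure altitude = 13260 + (29.92 − 30.38) × 1000 = 13260 + (-460) = 12800 ft.
ISA temperature at 12800 ft = 15 − 2 × (12800/1000) = -10.6°C.
ISA deviation = -6 − (-10.6) = +4.6°C.
Density altitude = 12800 + 120 × (4.6) = 13352 ft.

13352 ft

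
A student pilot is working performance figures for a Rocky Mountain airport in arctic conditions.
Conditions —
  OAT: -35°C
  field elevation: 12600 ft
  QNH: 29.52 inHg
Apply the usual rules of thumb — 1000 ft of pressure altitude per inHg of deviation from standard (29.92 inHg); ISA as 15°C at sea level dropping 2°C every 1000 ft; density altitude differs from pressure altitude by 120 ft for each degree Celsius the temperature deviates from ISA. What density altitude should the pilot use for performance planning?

Pressure altitude = 12600 + (29.92 − 29.52) × 1000 = 12600 + (+400) = 13000 ft.
ISA temperature at 13000 ft = 15 − 2 × (13000/1000) = -11°C.
ISA deviation = -35 − (-11) = -24°C.
Density altitude = 13000 + 120 × (-24) = 10120 ft.

10120 ft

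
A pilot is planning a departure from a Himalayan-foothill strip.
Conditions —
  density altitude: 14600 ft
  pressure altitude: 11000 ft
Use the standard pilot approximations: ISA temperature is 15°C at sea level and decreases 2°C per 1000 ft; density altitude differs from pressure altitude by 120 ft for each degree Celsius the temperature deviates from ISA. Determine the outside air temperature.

Density altitude − pressure altitude = 14600 − 11000 = +3600 ft.
At 120 ft/°C that is an ISA deviation of 3600/120 = +30°C.
ISA temperature at 11000 ft = 15 − 2 × (11000/1000) = -7°C.
OAT = ISA + deviation = -7 + (+30) = 23°C.

23°C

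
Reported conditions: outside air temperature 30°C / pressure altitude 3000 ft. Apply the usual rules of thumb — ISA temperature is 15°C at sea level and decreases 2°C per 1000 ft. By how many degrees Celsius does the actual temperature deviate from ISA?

ISA temperature at 3000 ft = 15 − 2 × (3000/1000) = 9°C.
Deviation = OAT − ISA = 30 − 9 = +21°C.

ISA+21°C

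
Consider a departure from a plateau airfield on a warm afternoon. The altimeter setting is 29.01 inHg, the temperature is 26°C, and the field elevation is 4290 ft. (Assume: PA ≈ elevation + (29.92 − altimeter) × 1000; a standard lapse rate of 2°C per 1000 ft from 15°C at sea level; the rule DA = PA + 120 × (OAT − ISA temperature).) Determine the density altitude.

Pressure altitude = 4290 + (29.92 − 29.01) × 1000 = 4290 + (+910) = 5200 ft.
ISA temperature at 5200 ft = 15 − 2 × (5200/1000) = 4.6°C.
ISA deviation = 26 − 4.6 = +21.4°C.
Density altitude = 5200 + 120 × (21.4) = 7768 ft.

7768 ft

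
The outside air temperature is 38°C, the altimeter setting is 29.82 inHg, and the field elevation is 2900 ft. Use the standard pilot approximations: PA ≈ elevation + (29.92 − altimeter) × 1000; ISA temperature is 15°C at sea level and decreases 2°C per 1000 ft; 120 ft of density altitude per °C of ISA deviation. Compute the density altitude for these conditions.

6480 ft

Pressure altitude = 2900 + (29.92 − 29.82) × 1000 = 2900 + (+100) = 3000 ft.
ISA temperature at 3000 ft = 15 − 2 × (3000/1000) = 9°C.
ISA deviation = 38 − 9 = +29°C.
Density altitude = 3000 + 120 × (29) = 6480 ft.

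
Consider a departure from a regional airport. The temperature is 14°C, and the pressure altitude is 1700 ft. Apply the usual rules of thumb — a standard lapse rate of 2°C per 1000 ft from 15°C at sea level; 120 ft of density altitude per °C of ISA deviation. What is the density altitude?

ISA temperature at 1700 ft = 15 − 2 × (1700/1000) = 11.6°C.
ISA deviation = 14 − 11.6 = +2.4°C.
Density altitude = 1700 + 120 × (2.4) = 1700 + (+288) = 1988 ft.

1988 ft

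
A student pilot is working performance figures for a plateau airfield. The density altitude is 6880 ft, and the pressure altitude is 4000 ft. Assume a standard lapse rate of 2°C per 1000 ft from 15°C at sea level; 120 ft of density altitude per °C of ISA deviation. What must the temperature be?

Density altitude − pressure altitude = 6880 − 4000 = +2880 ft.
At 120 ft/°C that is an ISA deviation of 2880/120 = +24°C.
ISA temperature at 4000 ft = 15 − 2 × (4000/1000) = 7°C.
OAT = ISA + deviation = 7 + (+24) = 31°C.

31°C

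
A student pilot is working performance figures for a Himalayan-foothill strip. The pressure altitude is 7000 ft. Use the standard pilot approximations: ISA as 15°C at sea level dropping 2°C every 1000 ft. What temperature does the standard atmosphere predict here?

ISA temperature = 15 − 2 × (7000/1000) = 15 − 14 = 1°C.

1°C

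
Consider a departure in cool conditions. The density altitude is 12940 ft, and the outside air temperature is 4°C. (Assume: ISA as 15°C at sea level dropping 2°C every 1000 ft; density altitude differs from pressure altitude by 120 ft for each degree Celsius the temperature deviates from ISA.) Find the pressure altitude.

DA = PA + 120 × (OAT − (15 − 2·PA/1000)) = PA + 120·OAT − 1800 + 0.24·PA = 1.24·PA + 120·OAT − 1800.
So 1.24·PA = 12940 − 120 × 4 + 1800 = 14260.
PA = 14260 / 1.24 = 11500 ft.

11500 ft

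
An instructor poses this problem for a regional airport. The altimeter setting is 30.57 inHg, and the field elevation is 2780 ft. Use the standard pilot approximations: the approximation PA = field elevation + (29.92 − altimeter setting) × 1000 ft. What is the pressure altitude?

Pressure correction = (29.92 − 30.57) × 1000 = -650 ft.
Pressure altitude = 2780 + (-650) = 2130 ft.

2130 ft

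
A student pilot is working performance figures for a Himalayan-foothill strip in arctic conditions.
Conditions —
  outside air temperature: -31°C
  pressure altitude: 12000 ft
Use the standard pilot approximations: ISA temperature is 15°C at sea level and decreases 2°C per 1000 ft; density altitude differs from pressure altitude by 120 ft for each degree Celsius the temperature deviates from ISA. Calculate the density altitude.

9360 ft

ISA temperature at 12000 ft = 15 − 2 × (12000/1000) = -9°C.
ISA deviation = -31 − (-9) = -22°C.
Density altitude = 12000 + 120 × (-22) = 12000 + (-2640) = 9360 ft.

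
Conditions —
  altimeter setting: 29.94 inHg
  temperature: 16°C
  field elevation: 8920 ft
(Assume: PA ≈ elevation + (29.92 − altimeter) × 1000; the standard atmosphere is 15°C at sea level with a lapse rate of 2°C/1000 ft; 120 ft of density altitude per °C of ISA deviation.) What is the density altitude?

Pressure altitude = 8920 + (29.92 − 29.94) × 1000 = 8920 + (-20) = 8900 ft.
ISA temperature at 8900 ft = 15 − 2 × (8900/1000) = -2.8°C.
ISA deviation = 16 − (-2.8) = +18.8°C.
Density altitude = 8900 + 120 × (18.8) = 11156 ft.

11156 ft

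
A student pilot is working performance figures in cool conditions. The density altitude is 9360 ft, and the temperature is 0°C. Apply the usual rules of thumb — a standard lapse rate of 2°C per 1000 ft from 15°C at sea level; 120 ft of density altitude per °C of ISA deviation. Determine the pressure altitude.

DA = PA + 120 × (OAT − (15 − 2·PA/1000)) = PA + 120·OAT − 1800 + 0.24·PA = 1.24·PA + 120·OAT − 1800.
So 1.24·PA = 9360 − 120 × 0 + 1800 = 11160.
PA = 11160 / 1.24 = 9000 ft.

9000 ft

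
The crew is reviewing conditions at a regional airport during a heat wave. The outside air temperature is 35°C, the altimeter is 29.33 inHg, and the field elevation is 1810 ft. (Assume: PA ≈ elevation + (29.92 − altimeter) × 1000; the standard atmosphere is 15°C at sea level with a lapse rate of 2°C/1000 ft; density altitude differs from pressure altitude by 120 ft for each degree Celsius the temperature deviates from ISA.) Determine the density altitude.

Pressure altitude = 1810 + (29.92 − 29.33) × 1000 = 1810 + (+590) = 2400 ft.
ISA temperature at 2400 ft = 15 − 2 × (2400/1000) = 10.2°C.
ISA deviation = 35 − 10.2 = +24.8°C.
Density altitude = 2400 + 120 × (24.8) = 5376 ft.

5376 ft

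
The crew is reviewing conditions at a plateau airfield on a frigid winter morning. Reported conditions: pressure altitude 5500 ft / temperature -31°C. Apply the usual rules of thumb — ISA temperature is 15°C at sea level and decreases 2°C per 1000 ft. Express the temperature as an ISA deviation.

ISA temperature at 5500 ft = 15 − 2 × (5500/1000) = 4°C.
Deviation = OAT − ISA = -31 − 4 = -35°C.

ISA-35°C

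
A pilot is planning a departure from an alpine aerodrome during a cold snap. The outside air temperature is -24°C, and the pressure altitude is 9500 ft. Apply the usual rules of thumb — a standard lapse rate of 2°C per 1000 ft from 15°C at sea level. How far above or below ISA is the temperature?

ISA temperature at 9500 ft = 15 − 2 × (9500/1000) = -4°C.
Deviation = OAT − ISA = -24 − (-4) = -20°C.

ISA-20°C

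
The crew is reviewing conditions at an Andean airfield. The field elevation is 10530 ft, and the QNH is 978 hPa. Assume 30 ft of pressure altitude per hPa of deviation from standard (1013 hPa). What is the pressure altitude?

Pressure correction = (1013 − 978) × 30 = +1050 ft.
Pressure altitude = 10530 + (+1050) = 11580 ft.

11580 ft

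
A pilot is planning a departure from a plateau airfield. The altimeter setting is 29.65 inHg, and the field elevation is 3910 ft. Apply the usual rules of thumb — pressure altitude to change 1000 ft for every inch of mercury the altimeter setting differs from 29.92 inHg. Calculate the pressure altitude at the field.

Pressure correction = (29.92 − 29.65) × 1000 = +270 ft.
Pressure altitude = 3910 + (+270) = 4180 ft.

4180 ft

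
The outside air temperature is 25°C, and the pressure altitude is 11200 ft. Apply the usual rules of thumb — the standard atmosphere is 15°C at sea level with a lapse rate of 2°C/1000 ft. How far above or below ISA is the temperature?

ISA+32.4°C

ISA temperature at 11200 ft = 15 − 2 × (11200/1000) = -7.4°C.
Deviation = OAT − ISA = 25 − (-7.4) = +32.4°C.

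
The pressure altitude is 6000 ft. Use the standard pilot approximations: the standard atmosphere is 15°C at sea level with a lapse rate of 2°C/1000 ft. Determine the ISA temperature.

3°C

ISA temperature = 15 − 2 × (6000/1000) = 15 − 12 = 3°C.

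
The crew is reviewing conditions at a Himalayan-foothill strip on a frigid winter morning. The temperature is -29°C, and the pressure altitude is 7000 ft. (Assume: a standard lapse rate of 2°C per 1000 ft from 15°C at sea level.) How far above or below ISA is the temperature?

ISA temperature at 7000 ft = 15 − 2 × (7000/1000) = 1°C.
Deviation = OAT − ISA = -29 − 1 = -30°C.

ISA-30°C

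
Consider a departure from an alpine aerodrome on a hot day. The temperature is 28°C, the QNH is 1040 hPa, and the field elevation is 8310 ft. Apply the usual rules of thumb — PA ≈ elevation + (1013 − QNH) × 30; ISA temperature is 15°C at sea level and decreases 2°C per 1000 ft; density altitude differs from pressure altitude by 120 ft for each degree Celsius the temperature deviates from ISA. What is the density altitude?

10860 ft

Pressure altitude = 8310 + (1013 − 1040) × 30 = 8310 + (-810) = 7500 ft.
ISA temperature at 7500 ft = 15 − 2 × (7500/1000) = 0°C.
ISA deviation = 28 − 0 = +28°C.
Density altitude = 7500 + 120 × (28) = 10860 ft.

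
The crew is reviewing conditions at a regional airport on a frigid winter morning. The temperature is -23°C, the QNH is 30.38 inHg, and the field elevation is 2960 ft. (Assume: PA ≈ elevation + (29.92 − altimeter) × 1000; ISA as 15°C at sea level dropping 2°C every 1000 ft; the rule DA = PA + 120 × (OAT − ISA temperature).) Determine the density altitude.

-1460 ft

Pressure altitude = 2960 + (29.92 − 30.38) × 1000 = 2960 + (-460) = 2500 ft.
ISA temperature at 2500 ft = 15 − 2 × (2500/1000) = 10°C.
ISA deviation = -23 − 10 = -33°C.
Density altitude = 2500 + 120 × (-33) = -1460 ft.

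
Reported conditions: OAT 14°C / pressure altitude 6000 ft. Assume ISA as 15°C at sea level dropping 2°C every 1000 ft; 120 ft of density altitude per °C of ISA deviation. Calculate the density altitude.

7320 ft

ISA temperature at 6000 ft = 15 − 2 × (6000/1000) = 3°C.
ISA deviation = 14 − 3 = +11°C.
Density altitude = 6000 + 120 × (11) = 6000 + (+1320) = 7320 ft.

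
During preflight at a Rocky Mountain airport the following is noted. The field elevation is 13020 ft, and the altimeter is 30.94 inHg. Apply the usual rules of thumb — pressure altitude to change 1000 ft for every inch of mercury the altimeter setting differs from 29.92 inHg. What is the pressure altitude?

12000 ft

Pressure correction = (29.92 − 30.94) × 1000 = -1020 ft.
Pressure altitude = 13020 + (-1020) = 12000 ft.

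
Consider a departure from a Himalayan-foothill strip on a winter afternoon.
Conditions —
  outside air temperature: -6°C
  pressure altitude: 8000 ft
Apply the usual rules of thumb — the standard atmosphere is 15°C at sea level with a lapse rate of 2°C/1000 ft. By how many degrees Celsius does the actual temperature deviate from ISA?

ISA-5°C

ISA temperature at 8000 ft = 15 − 2 × (8000/1000) = -1°C.
Deviation = OAT − ISA = -6 − (-1) = -5°C.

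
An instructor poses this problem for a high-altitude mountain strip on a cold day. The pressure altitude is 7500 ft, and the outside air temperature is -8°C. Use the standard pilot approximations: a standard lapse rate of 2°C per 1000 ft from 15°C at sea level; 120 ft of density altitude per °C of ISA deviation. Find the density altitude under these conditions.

6540 ft

ISA temperature at 7500 ft = 15 − 2 × (7500/1000) = 0°C.
ISA deviation = -8 − 0 = -8°C.
Density altitude = 7500 + 120 × (-8) = 7500 + (-960) = 6540 ft.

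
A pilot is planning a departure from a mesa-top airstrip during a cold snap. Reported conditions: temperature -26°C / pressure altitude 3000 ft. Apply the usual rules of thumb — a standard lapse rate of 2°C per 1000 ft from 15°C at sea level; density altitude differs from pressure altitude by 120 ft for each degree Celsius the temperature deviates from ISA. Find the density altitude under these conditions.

-1200 ft

ISA temperature at 3000 ft = 15 − 2 × (3000/1000) = 9°C.
ISA deviation = -26 − 9 = -35°C.
Density altitude = 3000 + 120 × (-35) = 3000 + (-4200) = -1200 ft.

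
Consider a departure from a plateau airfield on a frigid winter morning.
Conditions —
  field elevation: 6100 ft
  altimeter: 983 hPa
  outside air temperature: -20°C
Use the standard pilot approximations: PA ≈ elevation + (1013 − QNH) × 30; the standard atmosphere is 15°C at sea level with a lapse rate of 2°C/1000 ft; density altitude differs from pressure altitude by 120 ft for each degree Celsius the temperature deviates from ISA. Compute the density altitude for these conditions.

Pressure altitude = 6100 + (1013 − 983) × 30 = 6100 + (+900) = 7000 ft.
ISA temperature at 7000 ft = 15 − 2 × (7000/1000) = 1°C.
ISA deviation = -20 − 1 = -21°C.
Density altitude = 7000 + 120 × (-21) = 4480 ft.

4480 ft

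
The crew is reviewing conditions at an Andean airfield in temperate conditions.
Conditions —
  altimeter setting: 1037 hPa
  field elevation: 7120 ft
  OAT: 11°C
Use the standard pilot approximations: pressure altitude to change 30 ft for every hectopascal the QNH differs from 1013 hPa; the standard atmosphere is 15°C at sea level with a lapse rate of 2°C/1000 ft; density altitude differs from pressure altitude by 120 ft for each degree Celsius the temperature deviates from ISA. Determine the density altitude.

7456 ft

Pressure altitude = 7120 + (1013 − 1037) × 30 = 7120 + (-720) = 6400 ft.
ISA temperature at 6400 ft = 15 − 2 × (6400/1000) = 2.2°C.
ISA deviation = 11 − 2.2 = +8.8°C.
Density altitude = 6400 + 120 × (8.8) = 7456 ft.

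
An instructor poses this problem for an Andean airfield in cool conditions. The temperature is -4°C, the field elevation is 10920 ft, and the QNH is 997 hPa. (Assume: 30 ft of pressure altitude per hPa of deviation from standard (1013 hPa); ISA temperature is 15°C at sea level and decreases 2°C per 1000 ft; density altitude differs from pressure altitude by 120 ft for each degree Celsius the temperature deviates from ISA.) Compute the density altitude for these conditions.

Pressure altitude = 10920 + (1013 − 997) × 30 = 10920 + (+480) = 11400 ft.
ISA temperature at 11400 ft = 15 − 2 × (11400/1000) = -7.8°C.
ISA deviation = -4 − (-7.8) = +3.8°C.
Density altitude = 11400 + 120 × (3.8) = 11856 ft.

11856 ft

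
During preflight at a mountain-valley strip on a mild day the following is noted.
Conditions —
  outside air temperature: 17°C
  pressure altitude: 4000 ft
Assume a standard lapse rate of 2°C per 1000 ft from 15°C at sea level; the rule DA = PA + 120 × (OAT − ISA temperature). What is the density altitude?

ISA temperature at 4000 ft = 15 − 2 × (4000/1000) = 7°C.
ISA deviation = 17 − 7 = +10°C.
Density altitude = 4000 + 120 × (10) = 4000 + (+1200) = 5200 ft.

5200 ft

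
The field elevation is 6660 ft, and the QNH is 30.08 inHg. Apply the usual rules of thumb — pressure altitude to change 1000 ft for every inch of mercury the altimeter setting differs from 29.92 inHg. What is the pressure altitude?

6500 ft

Pressure correction = (29.92 − 30.08) × 1000 = -160 ft.
Pressure altitude = 6660 + (-160) = 6500 ft.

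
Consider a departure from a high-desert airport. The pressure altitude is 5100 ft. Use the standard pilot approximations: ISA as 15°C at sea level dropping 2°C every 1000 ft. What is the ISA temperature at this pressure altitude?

4.8°C

ISA temperature = 15 − 2 × (5100/1000) = 15 − 10.2 = 4.8°C.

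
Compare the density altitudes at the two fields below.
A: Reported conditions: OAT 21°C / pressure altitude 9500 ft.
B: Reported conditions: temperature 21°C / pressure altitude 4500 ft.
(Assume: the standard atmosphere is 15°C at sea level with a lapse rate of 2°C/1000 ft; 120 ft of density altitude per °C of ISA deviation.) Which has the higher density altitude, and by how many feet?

A: ISA temp = -4°C, deviation +25°C, DA = 9500 + 120 × 25 = 12500 ft.
B: ISA temp = 6°C, deviation +15°C, DA = 4500 + 120 × 15 = 6300 ft.
A is higher by 12500 − 6300 = 6200 ft.

A by 6200 ft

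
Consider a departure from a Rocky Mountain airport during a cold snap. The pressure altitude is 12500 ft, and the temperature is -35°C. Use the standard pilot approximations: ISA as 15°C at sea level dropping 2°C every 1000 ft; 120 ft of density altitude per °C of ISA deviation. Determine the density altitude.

ISA temperature at 12500 ft = 15 − 2 × (12500/1000) = -10°C.
ISA deviation = -35 − (-10) = -25°C.
Density altitude = 12500 + 120 × (-25) = 12500 + (-3000) = 9500 ft.

9500 ft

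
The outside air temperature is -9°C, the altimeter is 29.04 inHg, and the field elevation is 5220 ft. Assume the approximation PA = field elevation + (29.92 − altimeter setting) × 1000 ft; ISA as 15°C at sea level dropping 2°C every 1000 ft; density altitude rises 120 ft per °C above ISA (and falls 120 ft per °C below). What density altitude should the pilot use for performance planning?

Pressure altitude = 5220 + (29.92 − 29.04) × 1000 = 5220 + (+880) = 6100 ft.
ISA temperature at 6100 ft = 15 − 2 × (6100/1000) = 2.8°C.
ISA deviation = -9 − 2.8 = -11.8°C.
Density altitude = 6100 + 120 × (-11.8) = 4684 ft.

4684 ft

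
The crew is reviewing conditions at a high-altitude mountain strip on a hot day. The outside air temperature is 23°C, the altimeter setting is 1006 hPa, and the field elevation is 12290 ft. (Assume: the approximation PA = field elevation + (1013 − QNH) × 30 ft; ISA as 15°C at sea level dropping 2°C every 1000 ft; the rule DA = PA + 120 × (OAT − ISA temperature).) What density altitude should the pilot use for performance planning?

16460 ft

Pressure altitude = 12290 + (1013 − 1006) × 30 = 12290 + (+210) = 12500 ft.
ISA temperature at 12500 ft = 15 − 2 × (12500/1000) = -10°C.
ISA deviation = 23 − (-10) = +33°C.
Density altitude = 12500 + 120 × (33) = 16460 ft.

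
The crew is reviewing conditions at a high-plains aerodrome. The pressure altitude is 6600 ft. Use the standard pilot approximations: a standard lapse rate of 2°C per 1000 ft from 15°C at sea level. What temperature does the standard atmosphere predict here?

1.8°C

ISA temperature = 15 − 2 × (6600/1000) = 15 − 13.2 = 1.8°C.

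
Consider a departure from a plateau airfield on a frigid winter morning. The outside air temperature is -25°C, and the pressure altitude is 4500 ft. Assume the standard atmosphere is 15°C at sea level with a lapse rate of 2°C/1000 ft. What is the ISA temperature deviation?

ISA temperature at 4500 ft = 15 − 2 × (4500/1000) = 6°C.
Deviation = OAT − ISA = -25 − 6 = -31°C.

ISA-31°C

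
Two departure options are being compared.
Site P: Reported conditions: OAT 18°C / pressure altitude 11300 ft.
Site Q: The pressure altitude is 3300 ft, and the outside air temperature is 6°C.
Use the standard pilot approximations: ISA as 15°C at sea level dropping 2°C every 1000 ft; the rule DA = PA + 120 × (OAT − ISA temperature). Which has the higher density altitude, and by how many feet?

Site P by 11360 ft

Site P: ISA temp = -7.6°C, deviation +25.6°C, DA = 11300 + 120 × 25.6 = 14372 ft.
Site Q: ISA temp = 8.4°C, deviation -2.4°C, DA = 3300 + 120 × (-2.4) = 3012 ft.
Site P is higher by 14372 − 3012 = 11360 ft.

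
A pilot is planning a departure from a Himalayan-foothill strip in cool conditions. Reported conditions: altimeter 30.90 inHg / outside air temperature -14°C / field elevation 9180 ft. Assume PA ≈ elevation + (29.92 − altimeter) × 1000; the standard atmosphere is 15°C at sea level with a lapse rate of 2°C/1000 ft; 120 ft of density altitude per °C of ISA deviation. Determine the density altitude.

6688 ft

Pressure altitude = 9180 + (29.92 − 30.90) × 1000 = 9180 + (-980) = 8200 ft.
ISA temperature at 8200 ft = 15 − 2 × (8200/1000) = -1.4°C.
ISA deviation = -14 − (-1.4) = -12.6°C.
Density altitude = 8200 + 120 × (-12.6) = 6688 ft.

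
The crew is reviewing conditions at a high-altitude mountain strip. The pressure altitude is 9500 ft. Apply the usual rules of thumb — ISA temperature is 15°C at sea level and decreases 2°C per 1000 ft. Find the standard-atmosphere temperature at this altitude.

-4°C

ISA temperature = 15 − 2 × (9500/1000) = 15 − 19 = -4°C.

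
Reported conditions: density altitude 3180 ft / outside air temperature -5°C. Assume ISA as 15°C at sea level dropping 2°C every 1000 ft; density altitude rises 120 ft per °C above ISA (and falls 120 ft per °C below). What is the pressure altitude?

DA = PA + 120 × (OAT − (15 − 2·PA/1000)) = PA + 120·OAT − 1800 + 0.24·PA = 1.24·PA + 120·OAT − 1800.
So 1.24·PA = 3180 − 120 × (-5) + 1800 = 5580.
PA = 5580 / 1.24 = 4500 ft.

4500 ft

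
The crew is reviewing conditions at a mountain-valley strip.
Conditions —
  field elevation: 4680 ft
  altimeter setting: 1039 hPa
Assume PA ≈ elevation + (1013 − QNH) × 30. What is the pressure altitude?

Pressure correction = (1013 − 1039) × 30 = -780 ft.
Pressure altitude = 4680 + (-780) = 3900 ft.

3900 ft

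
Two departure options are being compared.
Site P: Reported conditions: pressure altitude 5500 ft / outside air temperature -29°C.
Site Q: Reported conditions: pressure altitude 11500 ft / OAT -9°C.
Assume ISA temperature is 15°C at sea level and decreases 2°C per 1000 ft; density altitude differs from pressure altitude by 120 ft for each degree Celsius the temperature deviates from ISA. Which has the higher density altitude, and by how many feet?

Site Q by 9840 ft

Site P: ISA temp = 4°C, deviation -33°C, DA = 5500 + 120 × (-33) = 1540 ft.
Site Q: ISA temp = -8°C, deviation -1°C, DA = 11500 + 120 × (-1) = 11380 ft.
Site Q is higher by 11380 − 1540 = 9840 ft.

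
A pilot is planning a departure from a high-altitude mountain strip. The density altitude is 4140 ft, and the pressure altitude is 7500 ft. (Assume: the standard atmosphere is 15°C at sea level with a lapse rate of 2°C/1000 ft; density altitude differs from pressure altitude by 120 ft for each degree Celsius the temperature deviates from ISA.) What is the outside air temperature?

-28°C

Density altitude − pressure altitude = 4140 − 7500 = -3360 ft.
At 120 ft/°C that is an ISA deviation of -3360/120 = -28°C.
ISA temperature at 7500 ft = 15 − 2 × (7500/1000) = 0°C.
OAT = ISA + deviation = 0 + (-28) = -28°C.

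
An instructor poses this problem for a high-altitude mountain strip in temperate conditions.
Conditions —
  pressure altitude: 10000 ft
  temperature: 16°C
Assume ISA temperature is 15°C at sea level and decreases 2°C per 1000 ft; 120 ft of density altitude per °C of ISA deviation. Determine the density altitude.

12520 ft

ISA temperature at 10000 ft = 15 − 2 × (10000/1000) = -5°C.
ISA deviation = 16 − (-5) = +21°C.
Density altitude = 10000 + 120 × (21) = 10000 + (+2520) = 12520 ft.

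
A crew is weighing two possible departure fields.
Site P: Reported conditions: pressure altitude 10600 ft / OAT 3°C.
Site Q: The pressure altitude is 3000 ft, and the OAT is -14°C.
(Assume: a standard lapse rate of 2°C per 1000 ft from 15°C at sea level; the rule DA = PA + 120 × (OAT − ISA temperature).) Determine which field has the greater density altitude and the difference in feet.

Site P: ISA temp = -6.2°C, deviation +9.2°C, DA = 10600 + 120 × 9.2 = 11704 ft.
Site Q: ISA temp = 9°C, deviation -23°C, DA = 3000 + 120 × (-23) = 240 ft.
Site P is higher by 11704 − 240 = 11464 ft.

Site P by 11464 ft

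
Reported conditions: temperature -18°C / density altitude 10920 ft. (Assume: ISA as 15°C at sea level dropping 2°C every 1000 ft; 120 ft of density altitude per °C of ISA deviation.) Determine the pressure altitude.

DA = PA + 120 × (OAT − (15 − 2·PA/1000)) = PA + 120·OAT − 1800 + 0.24·PA = 1.24·PA + 120·OAT − 1800.
So 1.24·PA = 10920 − 120 × (-18) + 1800 = 14880.
PA = 14880 / 1.24 = 12000 ft.

12000 ft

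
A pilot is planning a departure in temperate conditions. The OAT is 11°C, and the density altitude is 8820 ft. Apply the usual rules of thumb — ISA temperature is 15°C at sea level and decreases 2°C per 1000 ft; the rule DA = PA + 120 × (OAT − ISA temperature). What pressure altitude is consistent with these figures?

7500 ft

DA = PA + 120 × (OAT − (15 − 2·PA/1000)) = PA + 120·OAT − 1800 + 0.24·PA = 1.24·PA + 120·OAT − 1800.
So 1.24·PA = 8820 − 120 × 11 + 1800 = 9300.
PA = 9300 / 1.24 = 7500 ft.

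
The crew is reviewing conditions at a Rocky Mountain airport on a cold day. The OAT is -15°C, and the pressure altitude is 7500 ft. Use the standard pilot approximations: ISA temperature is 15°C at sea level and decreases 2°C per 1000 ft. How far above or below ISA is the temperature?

ISA temperature at 7500 ft = 15 − 2 × (7500/1000) = 0°C.
Deviation = OAT − ISA = -15 − 0 = -15°C.

ISA-15°C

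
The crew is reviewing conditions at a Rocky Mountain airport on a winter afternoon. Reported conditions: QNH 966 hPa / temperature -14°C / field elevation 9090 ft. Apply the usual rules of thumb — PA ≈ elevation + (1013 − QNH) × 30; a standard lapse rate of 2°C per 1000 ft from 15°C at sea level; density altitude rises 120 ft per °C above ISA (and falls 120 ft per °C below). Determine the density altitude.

9540 ft

Pressure altitude = 9090 + (1013 − 966) × 30 = 9090 + (+1410) = 10500 ft.
ISA temperature at 10500 ft = 15 − 2 × (10500/1000) = -6°C.
ISA deviation = -14 − (-6) = -8°C.
Density altitude = 10500 + 120 × (-8) = 9540 ft.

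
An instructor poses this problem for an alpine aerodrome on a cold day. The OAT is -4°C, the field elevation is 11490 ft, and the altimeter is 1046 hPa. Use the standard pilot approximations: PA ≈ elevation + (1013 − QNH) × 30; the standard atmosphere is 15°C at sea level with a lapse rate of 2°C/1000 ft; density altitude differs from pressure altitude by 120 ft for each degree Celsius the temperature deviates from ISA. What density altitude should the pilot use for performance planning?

Pressure altitude = 11490 + (1013 − 1046) × 30 = 11490 + (-990) = 10500 ft.
ISA temperature at 10500 ft = 15 − 2 × (10500/1000) = -6°C.
ISA deviation = -4 − (-6) = +2°C.
Density altitude = 10500 + 120 × (2) = 10740 ft.

10740 ft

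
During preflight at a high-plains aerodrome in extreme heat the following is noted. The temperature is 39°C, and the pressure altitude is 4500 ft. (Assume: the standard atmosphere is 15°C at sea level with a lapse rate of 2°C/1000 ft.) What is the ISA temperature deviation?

ISA+33°C

ISA temperature at 4500 ft = 15 − 2 × (4500/1000) = 6°C.
Deviation = OAT − ISA = 39 − 6 = +33°C.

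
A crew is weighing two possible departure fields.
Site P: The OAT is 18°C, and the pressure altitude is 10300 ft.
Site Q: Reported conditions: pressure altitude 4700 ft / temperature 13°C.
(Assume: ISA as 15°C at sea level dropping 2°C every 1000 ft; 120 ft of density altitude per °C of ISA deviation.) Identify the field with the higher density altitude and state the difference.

Site P by 7544 ft

Site P: ISA temp = -5.6°C, deviation +23.6°C, DA = 10300 + 120 × 23.6 = 13132 ft.
Site Q: ISA temp = 5.6°C, deviation +7.4°C, DA = 4700 + 120 × 7.4 = 5588 ft.
Site P is higher by 13132 − 5588 = 7544 ft.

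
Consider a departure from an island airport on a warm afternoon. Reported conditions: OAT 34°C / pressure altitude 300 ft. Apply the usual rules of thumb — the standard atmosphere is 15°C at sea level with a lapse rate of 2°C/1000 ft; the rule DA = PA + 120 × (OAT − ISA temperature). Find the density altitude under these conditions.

2652 ft

ISA temperature at 300 ft = 15 − 2 × (300/1000) = 14.4°C.
ISA deviation = 34 − 14.4 = +19.6°C.
Density altitude = 300 + 120 × (19.6) = 300 + (+2352) = 2652 ft.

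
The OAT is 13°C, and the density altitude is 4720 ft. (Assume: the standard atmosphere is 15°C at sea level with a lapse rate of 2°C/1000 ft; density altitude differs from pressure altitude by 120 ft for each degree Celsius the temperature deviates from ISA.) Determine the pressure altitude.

4000 ft

DA = PA + 120 × (OAT − (15 − 2·PA/1000)) = PA + 120·OAT − 1800 + 0.24·PA = 1.24·PA + 120·OAT − 1800.
So 1.24·PA = 4720 − 120 × 13 + 1800 = 4960.
PA = 4960 / 1.24 = 4000 ft.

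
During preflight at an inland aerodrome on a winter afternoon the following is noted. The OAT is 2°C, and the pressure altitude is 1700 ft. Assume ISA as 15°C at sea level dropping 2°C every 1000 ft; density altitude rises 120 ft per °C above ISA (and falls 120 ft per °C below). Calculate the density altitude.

ISA temperature at 1700 ft = 15 − 2 × (1700/1000) = 11.6°C.
ISA deviation = 2 − 11.6 = -9.6°C.
Density altitude = 1700 + 120 × (-9.6) = 1700 + (-1152) = 548 ft.

548 ft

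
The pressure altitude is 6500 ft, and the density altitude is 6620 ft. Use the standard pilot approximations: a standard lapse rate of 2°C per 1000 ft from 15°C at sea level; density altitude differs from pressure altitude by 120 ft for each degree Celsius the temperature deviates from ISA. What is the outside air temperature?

3°C

Density altitude − pressure altitude = 6620 − 6500 = +120 ft.
At 120 ft/°C that is an ISA deviation of 120/120 = +1°C.
ISA temperature at 6500 ft = 15 − 2 × (6500/1000) = 2°C.
OAT = ISA + deviation = 2 + (+1) = 3°C.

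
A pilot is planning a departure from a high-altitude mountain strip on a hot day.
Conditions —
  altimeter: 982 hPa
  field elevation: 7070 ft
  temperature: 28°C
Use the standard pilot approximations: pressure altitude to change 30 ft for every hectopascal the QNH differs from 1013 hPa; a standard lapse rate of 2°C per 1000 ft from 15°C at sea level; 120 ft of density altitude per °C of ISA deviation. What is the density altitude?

11480 ft

Pressure altitude = 7070 + (1013 − 982) × 30 = 7070 + (+930) = 8000 ft.
ISA temperature at 8000 ft = 15 − 2 × (8000/1000) = -1°C.
ISA deviation = 28 − (-1) = +29°C.
Density altitude = 8000 + 120 × (29) = 11480 ft.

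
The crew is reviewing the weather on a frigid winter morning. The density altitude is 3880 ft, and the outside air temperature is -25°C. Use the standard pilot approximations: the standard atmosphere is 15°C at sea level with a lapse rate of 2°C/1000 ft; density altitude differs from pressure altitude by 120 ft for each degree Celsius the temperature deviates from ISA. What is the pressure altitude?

DA = PA + 120 × (OAT − (15 − 2·PA/1000)) = PA + 120·OAT − 1800 + 0.24·PA = 1.24·PA + 120·OAT − 1800.
So 1.24·PA = 3880 − 120 × (-25) + 1800 = 8680.
PA = 8680 / 1.24 = 7000 ft.

7000 ft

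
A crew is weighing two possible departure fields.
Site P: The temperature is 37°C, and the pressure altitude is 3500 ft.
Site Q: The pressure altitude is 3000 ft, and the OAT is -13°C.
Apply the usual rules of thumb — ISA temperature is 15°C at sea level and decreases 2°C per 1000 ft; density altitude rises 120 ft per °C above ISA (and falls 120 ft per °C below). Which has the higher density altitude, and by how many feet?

Site P by 6620 ft

Site P: ISA temp = 8°C, deviation +29°C, DA = 3500 + 120 × 29 = 6980 ft.
Site Q: ISA temp = 9°C, deviation -22°C, DA = 3000 + 120 × (-22) = 360 ft.
Site P is higher by 6980 − 360 = 6620 ft.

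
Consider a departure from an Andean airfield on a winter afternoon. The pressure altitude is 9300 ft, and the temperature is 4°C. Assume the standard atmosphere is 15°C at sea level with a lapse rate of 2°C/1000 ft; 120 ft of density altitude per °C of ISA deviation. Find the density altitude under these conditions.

ISA temperature at 9300 ft = 15 − 2 × (9300/1000) = -3.6°C.
ISA deviation = 4 − (-3.6) = +7.6°C.
Density altitude = 9300 + 120 × (7.6) = 9300 + (+912) = 10212 ft.

10212 ft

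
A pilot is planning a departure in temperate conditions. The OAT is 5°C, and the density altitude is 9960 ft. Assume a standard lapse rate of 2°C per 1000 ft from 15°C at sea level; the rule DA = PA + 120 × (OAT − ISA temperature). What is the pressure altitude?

9000 ft

DA = PA + 120 × (OAT − (15 − 2·PA/1000)) = PA + 120·OAT − 1800 + 0.24·PA = 1.24·PA + 120·OAT − 1800.
So 1.24·PA = 9960 − 120 × 5 + 1800 = 11160.
PA = 11160 / 1.24 = 9000 ft.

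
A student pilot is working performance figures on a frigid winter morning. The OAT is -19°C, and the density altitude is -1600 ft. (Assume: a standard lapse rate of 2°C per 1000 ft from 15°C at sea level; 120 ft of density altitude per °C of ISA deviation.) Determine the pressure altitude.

DA = PA + 120 × (OAT − (15 − 2·PA/1000)) = PA + 120·OAT − 1800 + 0.24·PA = 1.24·PA + 120·OAT − 1800.
So 1.24·PA = -1600 − 120 × (-19) + 1800 = 2480.
PA = 2480 / 1.24 = 2000 ft.

2000 ft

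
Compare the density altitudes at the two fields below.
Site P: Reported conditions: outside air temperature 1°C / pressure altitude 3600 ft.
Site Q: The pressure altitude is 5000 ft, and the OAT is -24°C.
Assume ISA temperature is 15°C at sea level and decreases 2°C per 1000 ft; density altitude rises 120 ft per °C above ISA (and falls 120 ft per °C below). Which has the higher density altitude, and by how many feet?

Site P: ISA temp = 7.8°C, deviation -6.8°C, DA = 3600 + 120 × (-6.8) = 2784 ft.
Site Q: ISA temp = 5°C, deviation -29°C, DA = 5000 + 120 × (-29) = 1520 ft.
Site P is higher by 2784 − 1520 = 1264 ft.

Site P by 1264 ft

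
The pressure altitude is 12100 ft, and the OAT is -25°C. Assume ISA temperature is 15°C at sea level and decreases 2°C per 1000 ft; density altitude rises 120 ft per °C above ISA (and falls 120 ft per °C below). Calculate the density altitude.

10204 ft

ISA temperature at 12100 ft = 15 − 2 × (12100/1000) = -9.2°C.
ISA deviation = -25 − (-9.2) = -15.8°C.
Density altitude = 12100 + 120 × (-15.8) = 12100 + (-1896) = 10204 ft.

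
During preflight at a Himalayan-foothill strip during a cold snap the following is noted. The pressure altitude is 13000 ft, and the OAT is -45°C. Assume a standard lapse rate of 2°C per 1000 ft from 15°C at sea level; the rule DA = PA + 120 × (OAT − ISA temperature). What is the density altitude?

8920 ft

ISA temperature at 13000 ft = 15 − 2 × (13000/1000) = -11°C.
ISA deviation = -45 − (-11) = -34°C.
Density altitude = 13000 + 120 × (-34) = 13000 + (-4080) = 8920 ft.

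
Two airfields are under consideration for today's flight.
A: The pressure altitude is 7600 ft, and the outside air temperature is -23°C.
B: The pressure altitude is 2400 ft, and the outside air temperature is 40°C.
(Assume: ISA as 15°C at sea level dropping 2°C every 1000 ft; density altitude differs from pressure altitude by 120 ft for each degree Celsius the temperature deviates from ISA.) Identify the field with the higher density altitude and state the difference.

B by 1112 ft

A: ISA temp = -0.2°C, deviation -22.8°C, DA = 7600 + 120 × (-22.8) = 4864 ft.
B: ISA temp = 10.2°C, deviation +29.8°C, DA = 2400 + 120 × 29.8 = 5976 ft.
B is higher by 5976 − 4864 = 1112 ft.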